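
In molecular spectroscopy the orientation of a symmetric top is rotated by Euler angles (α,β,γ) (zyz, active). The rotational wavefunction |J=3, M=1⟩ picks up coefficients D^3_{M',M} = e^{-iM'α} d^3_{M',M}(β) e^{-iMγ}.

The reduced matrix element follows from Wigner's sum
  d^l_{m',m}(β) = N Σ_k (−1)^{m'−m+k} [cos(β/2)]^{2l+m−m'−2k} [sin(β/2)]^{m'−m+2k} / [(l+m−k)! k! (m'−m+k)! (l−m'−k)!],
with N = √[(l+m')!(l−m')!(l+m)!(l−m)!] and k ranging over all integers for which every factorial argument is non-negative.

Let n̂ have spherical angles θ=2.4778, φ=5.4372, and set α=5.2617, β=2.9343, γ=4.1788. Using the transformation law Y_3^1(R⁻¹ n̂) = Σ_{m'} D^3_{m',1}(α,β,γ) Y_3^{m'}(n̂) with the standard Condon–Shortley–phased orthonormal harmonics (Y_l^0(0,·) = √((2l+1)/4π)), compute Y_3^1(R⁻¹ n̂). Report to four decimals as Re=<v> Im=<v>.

Re=-0.1235 Im=0.4148

Need the full column D^3_{m',1} for m'=−3..3 at α=5.2617, β=2.9343, γ=4.1788.
cos(β/2)=0.103461, sin(β/2)=0.994634
d^3_{-3,1}: single k=4 term ⇒ +0.040574;  D = +0.023268-0.033240i
d^3_{-2,1}: k∈[3..4] ⇒ +0.006892 -0.318487 = -0.311595;  D = -0.311007-0.019124i
d^3_{-1,1}: k∈[2..4] ⇒ +0.000680 -0.083810 +0.968230 = +0.885100;  D = +0.414907+0.781828i
d^3_{0,1}: k∈[1..3] ⇒ +0.000041 -0.011325 +0.348885 = +0.337601;  D = -0.171713+0.290670i
d^3_{1,1}: k∈[0..2] ⇒ +0.000001 -0.000907 +0.062857 = +0.061952;  D = -0.061944+0.000974i
d^3_{2,1}: k∈[0..1] ⇒ -0.000037 +0.006892 = +0.006855;  D = -0.003670-0.005789i
d^3_{3,1}: single k=0 term ⇒ +0.000439;  D = +0.000194-0.000394i
Y_3^{m'}(θ=2.4778,φ=5.4372) and Σ D·Y over m':
  (+0.0233-0.0332i)·(-0.0803+0.0554i)  (-0.3110-0.0191i)·(+0.0369-0.3033i)  (+0.4149+0.7818i)·(+0.2775+0.3133i)  (-0.1717+0.2907i)·(-0.0300+0.0000i)  (-0.0619+0.0010i)·(-0.2775+0.3133i)  (-0.0037-0.0058i)·(+0.0369+0.3033i)  (+0.0002-0.0004i)·(+0.0803+0.0554i)
Y_3^1(R⁻¹ n̂) = -0.123463+0.414799i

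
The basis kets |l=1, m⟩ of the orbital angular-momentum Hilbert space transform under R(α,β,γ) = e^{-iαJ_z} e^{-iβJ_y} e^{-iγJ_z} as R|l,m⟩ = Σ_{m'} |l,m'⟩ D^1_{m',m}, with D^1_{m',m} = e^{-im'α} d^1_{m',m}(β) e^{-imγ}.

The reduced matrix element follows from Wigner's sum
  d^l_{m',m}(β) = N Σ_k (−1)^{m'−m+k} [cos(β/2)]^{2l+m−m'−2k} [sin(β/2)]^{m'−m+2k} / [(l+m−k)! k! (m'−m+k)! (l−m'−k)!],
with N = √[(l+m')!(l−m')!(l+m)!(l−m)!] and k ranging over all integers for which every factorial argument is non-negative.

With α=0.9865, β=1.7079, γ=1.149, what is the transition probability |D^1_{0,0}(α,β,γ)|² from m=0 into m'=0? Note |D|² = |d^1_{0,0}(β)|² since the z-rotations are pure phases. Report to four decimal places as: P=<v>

P=0.0187

First d^1_{0,0}(β=1.7079), then the phase factors e^{-i(0)α} and e^{-i(0)γ}:
Half-angle: c=0.657010, s=0.753881. N=√(1·1·1·1)=1.000000
Admissible k: 0..1 (factorial args all ≥0)
  k=0: (−1)^0·1.0000/(1)·0.6570^2·0.7539^0 = +0.431663
  k=1: (−1)^1·1.0000/(1)·0.6570^0·0.7539^2 = -0.568337
d^1_{0,0}(1.7079) = +0.431663 -0.568337 = -0.136675
|D^1_{0,0}|² = |d^1_{0,0}(β)|² = (-0.136675)² = 0.018680 (the z-rotation phases have unit modulus)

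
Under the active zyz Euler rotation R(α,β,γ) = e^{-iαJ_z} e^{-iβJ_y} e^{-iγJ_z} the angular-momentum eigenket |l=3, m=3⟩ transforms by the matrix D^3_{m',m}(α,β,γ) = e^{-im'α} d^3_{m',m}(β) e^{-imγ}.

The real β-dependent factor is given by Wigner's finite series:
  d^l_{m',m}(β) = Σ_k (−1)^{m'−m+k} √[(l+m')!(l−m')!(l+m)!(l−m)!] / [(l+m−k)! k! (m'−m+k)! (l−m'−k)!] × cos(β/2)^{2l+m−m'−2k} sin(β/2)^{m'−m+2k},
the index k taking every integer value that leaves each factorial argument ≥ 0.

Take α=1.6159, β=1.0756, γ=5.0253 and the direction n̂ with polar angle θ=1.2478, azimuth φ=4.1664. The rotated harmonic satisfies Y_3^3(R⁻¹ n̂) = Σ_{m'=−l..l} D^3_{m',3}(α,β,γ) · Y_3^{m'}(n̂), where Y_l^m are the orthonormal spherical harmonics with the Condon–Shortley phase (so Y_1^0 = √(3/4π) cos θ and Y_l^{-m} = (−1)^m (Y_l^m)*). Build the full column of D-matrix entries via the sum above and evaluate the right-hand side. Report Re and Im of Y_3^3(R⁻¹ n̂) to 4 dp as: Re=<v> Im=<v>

Re=-0.0401 Im=0.2444

Need the full column D^3_{m',3} for m'=−3..3 at α=1.6159, β=1.0756, γ=5.0253.
cos(β/2)=0.858838, sin(β/2)=0.512248
d^3_{-3,3}: single k=6 term ⇒ +0.018067;  D = -0.012543+0.013003i
d^3_{-2,3}: single k=5 term ⇒ +0.074197;  D = +0.055671+0.049051i
d^3_{-1,3}: single k=4 term ⇒ +0.196693;  D = +0.123245-0.153293i
d^3_{0,3}: single k=3 term ⇒ +0.380793;  D = -0.307227-0.224976i
d^3_{1,3}: single k=2 term ⇒ +0.552905;  D = -0.306216+0.460364i
d^3_{2,3}: single k=1 term ⇒ +0.586288;  D = +0.502304+0.302365i
d^3_{3,3}: single k=0 term ⇒ +0.401298;  D = +0.191248-0.352795i
Y_3^{m'}(θ=1.2478,φ=4.1664) and Σ D·Y over m':
  (-0.0125+0.0130i)·(+0.3550+0.0239i)  (+0.0557+0.0491i)·(-0.1344-0.2589i)  (+0.1232-0.1533i)·(+0.0790-0.1300i)  (-0.3072-0.2250i)·(-0.2957+0.0000i)  (-0.3062+0.4604i)·(-0.0790-0.1300i)  (+0.5023+0.3024i)·(-0.1344+0.2589i)  (+0.1912-0.3528i)·(-0.3550+0.0239i)
Y_3^3(R⁻¹ n̂) = -0.040133+0.244365i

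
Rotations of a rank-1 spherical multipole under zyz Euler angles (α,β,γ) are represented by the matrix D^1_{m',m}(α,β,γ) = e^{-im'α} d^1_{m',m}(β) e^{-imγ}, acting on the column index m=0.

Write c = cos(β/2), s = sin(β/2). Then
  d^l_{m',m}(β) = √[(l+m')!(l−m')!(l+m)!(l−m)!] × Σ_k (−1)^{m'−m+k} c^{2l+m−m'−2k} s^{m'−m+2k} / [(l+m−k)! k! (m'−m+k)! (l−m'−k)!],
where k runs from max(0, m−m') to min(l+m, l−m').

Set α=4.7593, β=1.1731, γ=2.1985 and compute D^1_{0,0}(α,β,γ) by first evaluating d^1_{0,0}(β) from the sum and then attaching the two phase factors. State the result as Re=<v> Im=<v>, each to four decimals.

First d^1_{0,0}(β=1.1731), then the phase factors e^{-i(0)α} and e^{-i(0)γ}:
Half-angle: c=0.832855, s=0.553491. N=√(1·1·1·1)=1.000000
k∈{0,1} keeps every argument non-negative
  k=0: (−1)^0·1.0000/(1)·0.8329^2·0.5535^0 = +0.693648
  k=1: (−1)^1·1.0000/(1)·0.8329^0·0.5535^2 = -0.306352
d^1_{0,0}(1.1731) = +0.693648 -0.306352 = +0.387295
Phases: e^{-i·(0)·4.7593}=+1.000000+0.000000i, e^{-i·(0)·2.1985}=+1.000000+0.000000i ⇒ D=+0.387295+0.000000i

Re=0.3873 Im=0.0000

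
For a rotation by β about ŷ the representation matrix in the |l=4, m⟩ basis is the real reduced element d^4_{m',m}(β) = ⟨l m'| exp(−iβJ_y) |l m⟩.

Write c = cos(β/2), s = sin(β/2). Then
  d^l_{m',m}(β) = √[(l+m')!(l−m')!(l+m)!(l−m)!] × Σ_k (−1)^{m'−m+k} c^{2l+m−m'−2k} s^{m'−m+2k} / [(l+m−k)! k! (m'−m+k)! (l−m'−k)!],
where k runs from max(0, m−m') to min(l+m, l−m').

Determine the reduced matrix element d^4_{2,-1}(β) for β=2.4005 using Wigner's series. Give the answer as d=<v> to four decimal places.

d^4_{2,-1}(β=2.4005) via Wigner's sum:
c=cos(2.4005/2)=0.362125, s=sin(2.4005/2)=0.932130; N=√[720·2·6·120]=1018.233765
The bounds max(0,m−m')=0 and min(l+m,l−m')=2 give 3 terms
  k=0: (−1)^3·1018.2338/(72)·0.3621^5·0.9321^3 = -0.071324
  k=1: (−1)^4·1018.2338/(48)·0.3621^3·0.9321^5 = +0.708863
  k=2: (−1)^5·1018.2338/(240)·0.3621^1·0.9321^7 = -0.939353
d^4_{2,-1}(2.4005) = -0.071324 +0.708863 -0.939353 = -0.301813

d=-0.3018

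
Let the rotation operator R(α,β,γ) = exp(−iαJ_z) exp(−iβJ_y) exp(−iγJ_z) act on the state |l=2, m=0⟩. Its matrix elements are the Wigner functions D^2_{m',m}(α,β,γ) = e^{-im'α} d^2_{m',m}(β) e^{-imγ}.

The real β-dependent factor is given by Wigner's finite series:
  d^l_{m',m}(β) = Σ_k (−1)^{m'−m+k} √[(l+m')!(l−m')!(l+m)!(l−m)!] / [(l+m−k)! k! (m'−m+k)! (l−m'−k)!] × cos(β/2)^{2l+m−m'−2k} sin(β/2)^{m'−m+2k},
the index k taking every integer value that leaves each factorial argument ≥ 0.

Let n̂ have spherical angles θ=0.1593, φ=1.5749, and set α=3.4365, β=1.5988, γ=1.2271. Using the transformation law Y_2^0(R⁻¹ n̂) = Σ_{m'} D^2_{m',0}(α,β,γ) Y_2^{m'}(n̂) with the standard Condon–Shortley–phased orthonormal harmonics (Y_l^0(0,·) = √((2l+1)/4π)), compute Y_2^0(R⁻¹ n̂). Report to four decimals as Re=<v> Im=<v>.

Need the full column D^2_{m',0} for m'=−2..2 at α=3.4365, β=1.5988, γ=1.2271.
cos(β/2)=0.697137, sin(β/2)=0.716938
d^2_{-2,0}: single k=2 term ⇒ +0.611892;  D = +0.508509+0.340339i
d^2_{-1,0}: k∈[1..2] ⇒ +0.594993 -0.629272 = -0.034279;  D = +0.032800+0.009963i
d^2_{0,0}: k∈[0..2] ⇒ +0.236196 -0.999216 +0.264196 = -0.498824;  D = -0.498824+0.000000i
d^2_{1,0}: k∈[0..1] ⇒ -0.594993 +0.629272 = +0.034279;  D = -0.032800+0.009963i
d^2_{2,0}: single k=0 term ⇒ +0.611892;  D = +0.508509-0.340339i
Y_2^{m'}(θ=0.1593,φ=1.5749) and Σ D·Y over m':
  (+0.5085+0.3403i)·(-0.0097+0.0001i)  (+0.0328+0.0100i)·(-0.0005-0.1210i)  (-0.4988+0.0000i)·(+0.6070+0.0000i)  (-0.0328+0.0100i)·(+0.0005-0.1210i)  (+0.5085-0.3403i)·(-0.0097-0.0001i)
Y_2^0(R⁻¹ n̂) = -0.310334+0.000000i

Re=-0.3103 Im=0.0000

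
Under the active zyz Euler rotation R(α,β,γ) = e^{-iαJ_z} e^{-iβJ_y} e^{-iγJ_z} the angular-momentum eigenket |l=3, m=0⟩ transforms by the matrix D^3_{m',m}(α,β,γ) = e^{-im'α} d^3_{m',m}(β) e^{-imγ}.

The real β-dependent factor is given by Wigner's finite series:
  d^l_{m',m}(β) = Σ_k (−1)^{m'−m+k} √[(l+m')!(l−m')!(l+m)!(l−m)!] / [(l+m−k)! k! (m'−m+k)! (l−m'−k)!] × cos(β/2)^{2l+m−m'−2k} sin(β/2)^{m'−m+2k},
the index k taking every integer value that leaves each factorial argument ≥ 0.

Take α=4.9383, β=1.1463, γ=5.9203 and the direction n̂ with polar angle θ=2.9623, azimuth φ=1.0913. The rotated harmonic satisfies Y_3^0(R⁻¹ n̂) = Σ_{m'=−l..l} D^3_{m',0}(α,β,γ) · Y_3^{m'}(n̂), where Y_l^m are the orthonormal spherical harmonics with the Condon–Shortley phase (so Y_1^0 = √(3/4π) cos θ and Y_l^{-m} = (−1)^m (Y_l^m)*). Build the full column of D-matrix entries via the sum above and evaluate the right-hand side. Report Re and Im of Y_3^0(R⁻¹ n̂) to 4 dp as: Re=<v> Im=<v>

Need the full column D^3_{m',0} for m'=−3..3 at α=4.9383, β=1.1463, γ=5.9203.
cos(β/2)=0.840197, sin(β/2)=0.542281
d^3_{-3,0}: single k=3 term ⇒ +0.422992;  D = -0.265228+0.329509i
d^3_{-2,0}: k∈[2..3] ⇒ +0.802665 -0.334366 = +0.468300;  D = -0.421307-0.204462i
d^3_{-1,0}: k∈[1..3] ⇒ +0.786540 -0.982945 +0.136488 = -0.059917;  D = -0.013421+0.058394i
d^3_{0,0}: k∈[0..3] ⇒ +0.351793 -1.318913 +0.549419 -0.025430 = -0.443132;  D = -0.443132+0.000000i
d^3_{1,0}: k∈[0..2] ⇒ -0.786540 +0.982945 -0.136488 = +0.059917;  D = +0.013421+0.058394i
d^3_{2,0}: k∈[0..1] ⇒ +0.802665 -0.334366 = +0.468300;  D = -0.421307+0.204462i
d^3_{3,0}: single k=0 term ⇒ -0.422992;  D = +0.265228+0.329509i
Y_3^{m'}(θ=2.9623,φ=1.0913) and Σ D·Y over m':
  (-0.2652+0.3295i)·(-0.0023+0.0003i)  (-0.4213-0.2045i)·(+0.0184+0.0262i)  (-0.0134+0.0584i)·(+0.1021-0.1964i)  (-0.4431+0.0000i)·(-0.6760+0.0000i)  (+0.0134+0.0584i)·(-0.1021-0.1964i)  (-0.4213+0.2045i)·(+0.0184-0.0262i)  (+0.2652+0.3295i)·(+0.0023+0.0003i)
Y_3^0(R⁻¹ n̂) = +0.316021-0.000000i

Re=0.3160 Im=0.0000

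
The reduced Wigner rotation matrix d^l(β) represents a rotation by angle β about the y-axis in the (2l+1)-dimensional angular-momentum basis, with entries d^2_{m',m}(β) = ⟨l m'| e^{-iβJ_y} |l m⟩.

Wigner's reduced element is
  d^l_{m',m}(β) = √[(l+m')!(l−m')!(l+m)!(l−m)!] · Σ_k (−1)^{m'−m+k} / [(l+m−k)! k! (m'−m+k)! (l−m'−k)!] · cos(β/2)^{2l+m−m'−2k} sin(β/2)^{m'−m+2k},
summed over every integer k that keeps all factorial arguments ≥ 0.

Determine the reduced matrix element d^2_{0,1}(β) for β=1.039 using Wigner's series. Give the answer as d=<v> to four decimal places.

d^2_{0,1}(β=1.039) via Wigner's sum:
Half-angle: c=0.868068, s=0.496446. N=√(2·2·6·1)=4.898979
k∈{1,2} keeps every argument non-negative
  k=1: (−1)^0·4.8990/(2)·0.8681^3·0.4964^1 = +0.795442
  k=2: (−1)^1·4.8990/(2)·0.8681^1·0.4964^3 = -0.260163
d^2_{0,1}(1.039) = +0.795442 -0.260163 = +0.535279

d=0.5353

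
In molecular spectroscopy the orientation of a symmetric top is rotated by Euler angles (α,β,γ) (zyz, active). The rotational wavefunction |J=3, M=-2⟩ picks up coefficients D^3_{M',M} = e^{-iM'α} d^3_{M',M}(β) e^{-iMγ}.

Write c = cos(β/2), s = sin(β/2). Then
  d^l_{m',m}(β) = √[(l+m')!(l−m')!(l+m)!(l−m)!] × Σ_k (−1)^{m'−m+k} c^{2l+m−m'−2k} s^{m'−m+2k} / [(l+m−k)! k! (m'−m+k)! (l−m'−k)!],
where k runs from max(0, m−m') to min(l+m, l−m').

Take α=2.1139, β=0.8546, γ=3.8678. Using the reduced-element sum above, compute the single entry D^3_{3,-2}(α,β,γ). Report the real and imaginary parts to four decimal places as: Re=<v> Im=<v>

Re=-0.0048 Im=-0.0268

D^3_{3,-2}(2.1139,0.8546,3.8678) = e^{-i·3·2.1139}·d^3_{3,-2}(0.8546)·e^{-i·-2·3.8678}. Compute d first:
c=cos(0.8546/2)=0.910088, s=sin(0.8546/2)=0.414415; N=√[720·1·1·120]=293.938769
The bounds max(0,m−m')=0 and min(l+m,l−m')=0 give 1 term
  k=0: (−1)^5·293.9388/(120)·0.9101^1·0.4144^5 = -0.027248
d^3_{3,-2}(0.8546) = -0.027248
Attach z-rotation phases: D = e^{-i(3)(2.1139)}·(-0.027248)·e^{-i(-2)(3.8678)} = -0.004795-0.026823i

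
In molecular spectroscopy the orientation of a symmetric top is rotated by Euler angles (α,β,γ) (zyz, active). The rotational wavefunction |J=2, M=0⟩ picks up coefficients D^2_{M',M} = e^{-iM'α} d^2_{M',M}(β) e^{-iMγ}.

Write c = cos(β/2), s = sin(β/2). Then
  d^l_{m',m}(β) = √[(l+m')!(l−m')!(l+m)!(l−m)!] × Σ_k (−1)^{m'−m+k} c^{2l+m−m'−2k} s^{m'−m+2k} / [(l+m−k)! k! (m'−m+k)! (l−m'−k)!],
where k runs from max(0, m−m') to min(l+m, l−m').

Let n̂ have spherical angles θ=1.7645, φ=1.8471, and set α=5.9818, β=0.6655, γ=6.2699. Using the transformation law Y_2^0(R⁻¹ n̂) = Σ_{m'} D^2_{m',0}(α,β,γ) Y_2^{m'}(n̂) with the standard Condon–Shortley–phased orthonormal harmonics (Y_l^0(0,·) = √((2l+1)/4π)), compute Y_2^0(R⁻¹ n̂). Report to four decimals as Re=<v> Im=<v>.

Re=-0.0953 Im=0.0000

Need the full column D^2_{m',0} for m'=−2..2 at α=5.9818, β=0.6655, γ=6.2699.
cos(β/2)=0.945148, sin(β/2)=0.326643
d^2_{-2,0}: single k=2 term ⇒ +0.233466;  D = +0.192321-0.132358i
d^2_{-1,0}: k∈[1..2] ⇒ +0.675536 -0.080686 = +0.594850;  D = +0.568038-0.176577i
d^2_{0,0}: k∈[0..2] ⇒ +0.797992 -0.381248 +0.011384 = +0.428129;  D = +0.428129+0.000000i
d^2_{1,0}: k∈[0..1] ⇒ -0.675536 +0.080686 = -0.594850;  D = -0.568038-0.176577i
d^2_{2,0}: single k=0 term ⇒ +0.233466;  D = +0.192321+0.132358i
Y_2^{m'}(θ=1.7645,φ=1.8471) and Σ D·Y over m':
  (+0.1923-0.1324i)·(-0.3166+0.1952i)  (+0.5680-0.1766i)·(+0.0398+0.1404i)  (+0.4281+0.0000i)·(-0.2803+0.0000i)  (-0.5680-0.1766i)·(-0.0398+0.1404i)  (+0.1923+0.1324i)·(-0.3166-0.1952i)
Y_2^0(R⁻¹ n̂) = -0.095302-0.000000i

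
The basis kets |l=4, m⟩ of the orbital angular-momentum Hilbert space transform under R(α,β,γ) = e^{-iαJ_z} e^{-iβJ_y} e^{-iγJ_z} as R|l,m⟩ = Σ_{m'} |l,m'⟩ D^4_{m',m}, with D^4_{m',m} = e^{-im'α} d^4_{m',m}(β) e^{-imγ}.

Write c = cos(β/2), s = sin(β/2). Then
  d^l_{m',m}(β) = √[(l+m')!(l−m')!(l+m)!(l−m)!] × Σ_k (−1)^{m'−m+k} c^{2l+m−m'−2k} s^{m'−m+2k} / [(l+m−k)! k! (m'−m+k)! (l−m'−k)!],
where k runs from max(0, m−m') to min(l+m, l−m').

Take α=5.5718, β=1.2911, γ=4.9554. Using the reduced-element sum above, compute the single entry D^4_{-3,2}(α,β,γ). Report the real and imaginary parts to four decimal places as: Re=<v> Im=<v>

First d^4_{-3,2}(β=1.2911), then the phase factors e^{-i(-3)α} and e^{-i(2)γ}:
c=cos(1.2911/2)=0.798769, s=sin(1.2911/2)=0.601638; N=√[1·5040·720·2]=2693.993318
k∈{5,6} keeps every argument non-negative
  k=5: (−1)^0·2693.9933/(240)·0.7988^3·0.6016^5 = +0.450946
  k=6: (−1)^1·2693.9933/(720)·0.7988^1·0.6016^7 = -0.085277
d^4_{-3,2}(1.2911) = +0.450946 -0.085277 = +0.365669
Phases: e^{-i·(-3)·5.5718}=-0.534030-0.845466i, e^{-i·(2)·4.9554}=-0.884198+0.467112i ⇒ D=+0.317077+0.182143i

Re=0.3171 Im=0.1821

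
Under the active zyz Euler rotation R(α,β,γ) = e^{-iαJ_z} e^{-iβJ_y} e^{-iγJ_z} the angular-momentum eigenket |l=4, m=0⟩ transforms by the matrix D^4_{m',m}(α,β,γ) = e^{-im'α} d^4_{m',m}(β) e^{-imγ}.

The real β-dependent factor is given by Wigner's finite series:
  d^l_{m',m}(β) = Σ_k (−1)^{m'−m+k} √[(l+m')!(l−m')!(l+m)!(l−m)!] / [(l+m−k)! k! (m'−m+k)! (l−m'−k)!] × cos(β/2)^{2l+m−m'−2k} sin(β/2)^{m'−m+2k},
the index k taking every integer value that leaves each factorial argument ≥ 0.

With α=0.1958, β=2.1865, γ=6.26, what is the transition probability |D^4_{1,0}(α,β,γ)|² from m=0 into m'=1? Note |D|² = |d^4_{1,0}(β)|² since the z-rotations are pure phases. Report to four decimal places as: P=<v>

P=0.0307

Split into d^4_{1,0}(β=2.1865) × two z-phases.
c=cos(2.1865/2)=0.459601, s=sin(2.1865/2)=0.888125; N=√[120·6·24·24]=643.987578
k: max(0,(0)−(1))=0 … min(4+(0),4−(1))=3
  k=0: (−1)^1·643.9876/(144)·0.4596^7·0.8881^1 = -0.017205
  k=1: (−1)^2·643.9876/(24)·0.4596^5·0.8881^3 = +0.385475
  k=2: (−1)^3·643.9876/(24)·0.4596^3·0.8881^5 = -1.439400
  k=3: (−1)^4·643.9876/(144)·0.4596^1·0.8881^7 = +0.895810
d^4_{1,0}(2.1865) = -0.017205 +0.385475 -1.439400 +0.895810 = -0.175320
|D^4_{1,0}|² = |d^4_{1,0}(β)|² = (-0.175320)² = 0.030737 (the z-rotation phases have unit modulus)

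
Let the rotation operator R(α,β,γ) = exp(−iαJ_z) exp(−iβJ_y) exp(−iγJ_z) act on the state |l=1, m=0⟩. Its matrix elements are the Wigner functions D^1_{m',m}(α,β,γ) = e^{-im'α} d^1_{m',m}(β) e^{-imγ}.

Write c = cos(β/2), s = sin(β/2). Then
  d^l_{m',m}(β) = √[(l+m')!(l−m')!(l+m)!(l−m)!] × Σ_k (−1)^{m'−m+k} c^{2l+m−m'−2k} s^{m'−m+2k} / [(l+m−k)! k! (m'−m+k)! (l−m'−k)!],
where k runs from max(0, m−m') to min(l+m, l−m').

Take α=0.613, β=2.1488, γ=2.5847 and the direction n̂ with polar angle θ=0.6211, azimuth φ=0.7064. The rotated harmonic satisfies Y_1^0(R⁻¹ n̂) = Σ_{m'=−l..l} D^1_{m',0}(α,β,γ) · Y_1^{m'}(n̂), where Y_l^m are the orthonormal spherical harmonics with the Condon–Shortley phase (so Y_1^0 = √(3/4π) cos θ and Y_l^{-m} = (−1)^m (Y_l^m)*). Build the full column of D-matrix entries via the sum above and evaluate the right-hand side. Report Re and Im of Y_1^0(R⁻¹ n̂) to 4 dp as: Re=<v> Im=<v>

Need the full column D^1_{m',0} for m'=−1..1 at α=0.613, β=2.1488, γ=2.5847.
cos(β/2)=0.476260, sin(β/2)=0.879305
d^1_{-1,0}: single k=1 term ⇒ +0.592241;  D = +0.484409+0.340730i
d^1_{0,0}: k∈[0..1] ⇒ +0.226824 -0.773176 = -0.546353;  D = -0.546353+0.000000i
d^1_{1,0}: single k=0 term ⇒ -0.592241;  D = -0.484409+0.340730i
Y_1^{m'}(θ=0.6211,φ=0.7064) and Σ D·Y over m':
  (+0.4844+0.3407i)·(+0.1529-0.1305i)  (-0.5464+0.0000i)·(+0.3974+0.0000i)  (-0.4844+0.3407i)·(-0.1529-0.1305i)
Y_1^0(R⁻¹ n̂) = +0.020012+0.000000i

Re=0.0200 Im=0.0000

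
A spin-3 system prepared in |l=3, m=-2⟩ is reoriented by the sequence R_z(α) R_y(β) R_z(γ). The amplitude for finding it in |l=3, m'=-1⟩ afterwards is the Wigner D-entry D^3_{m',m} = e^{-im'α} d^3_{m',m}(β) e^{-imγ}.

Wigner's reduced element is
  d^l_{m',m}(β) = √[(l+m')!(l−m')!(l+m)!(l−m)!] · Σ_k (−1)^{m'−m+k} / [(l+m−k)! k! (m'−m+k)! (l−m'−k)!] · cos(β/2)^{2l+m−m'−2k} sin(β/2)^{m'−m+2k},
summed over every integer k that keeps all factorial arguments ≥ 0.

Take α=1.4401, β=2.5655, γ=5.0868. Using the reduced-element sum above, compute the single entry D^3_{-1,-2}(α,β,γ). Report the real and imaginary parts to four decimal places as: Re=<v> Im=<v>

Re=0.0708 Im=-0.0996

D^3_{-1,-2}(1.4401,2.5655,5.0868) = e^{-i·-1·1.4401}·d^3_{-1,-2}(2.5655)·e^{-i·-2·5.0868}. Compute d first:
With c≡cos(β/2)=0.284080 and s≡sin(β/2)=0.958801, N=[2·24·1·120]^{1/2}=75.894664
Admissible k: 0..1 (factorial args all ≥0)
  k=0: (−1)^1·75.8947/(24)·0.2841^5·0.9588^1 = -0.005610
  k=1: (−1)^2·75.8947/(12)·0.2841^3·0.9588^3 = +0.127801
d^3_{-1,-2}(2.5655) = -0.005610 +0.127801 = +0.122192
D = (+0.130325+0.991471i)·(+0.122192)·(-0.732491-0.680776i) = +0.070811-0.099582i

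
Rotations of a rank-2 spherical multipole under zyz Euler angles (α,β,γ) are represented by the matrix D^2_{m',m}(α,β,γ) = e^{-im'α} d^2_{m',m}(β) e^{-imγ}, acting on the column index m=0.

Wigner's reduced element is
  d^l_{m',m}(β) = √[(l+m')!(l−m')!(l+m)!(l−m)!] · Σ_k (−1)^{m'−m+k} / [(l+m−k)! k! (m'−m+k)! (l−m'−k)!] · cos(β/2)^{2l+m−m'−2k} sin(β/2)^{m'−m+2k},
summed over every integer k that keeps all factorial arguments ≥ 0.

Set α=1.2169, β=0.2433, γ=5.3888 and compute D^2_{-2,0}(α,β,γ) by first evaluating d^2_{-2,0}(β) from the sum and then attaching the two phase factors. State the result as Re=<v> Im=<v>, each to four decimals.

First d^2_{-2,0}(β=0.2433), then the phase factors e^{-i(-2)α} and e^{-i(0)γ}:
With c≡cos(β/2)=0.992610 and s≡sin(β/2)=0.121350, N=[1·24·2·2]^{1/2}=9.797959
The bounds max(0,m−m')=2 and min(l+m,l−m')=2 give 1 term
  k=2: (−1)^0·9.7980/(4)·0.9926^2·0.1214^2 = +0.035540
d^2_{-2,0}(0.2433) = +0.035540
D = (-0.759799+0.650158i)·(+0.035540)·(+1.000000+0.000000i) = -0.027003+0.023106i

Re=-0.0270 Im=0.0231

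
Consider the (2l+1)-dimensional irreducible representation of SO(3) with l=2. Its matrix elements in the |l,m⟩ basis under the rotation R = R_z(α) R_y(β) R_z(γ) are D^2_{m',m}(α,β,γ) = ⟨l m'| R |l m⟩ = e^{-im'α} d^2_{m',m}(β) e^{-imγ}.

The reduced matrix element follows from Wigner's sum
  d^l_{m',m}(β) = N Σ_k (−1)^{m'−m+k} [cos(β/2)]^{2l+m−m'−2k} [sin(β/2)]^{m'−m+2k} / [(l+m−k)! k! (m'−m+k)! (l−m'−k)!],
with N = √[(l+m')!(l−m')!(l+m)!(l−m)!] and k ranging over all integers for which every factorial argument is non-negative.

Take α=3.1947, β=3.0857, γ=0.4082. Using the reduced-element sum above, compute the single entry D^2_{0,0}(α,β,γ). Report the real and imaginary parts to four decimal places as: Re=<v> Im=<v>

First d^2_{0,0}(β=3.0857), then the phase factors e^{-i(0)α} and e^{-i(0)γ}:
With c≡cos(β/2)=0.027943 and s≡sin(β/2)=0.999610, N=[2·2·2·2]^{1/2}=4.000000
k∈{0,1,2} keeps every argument non-negative
  k=0: (−1)^0·4.0000/(4)·0.0279^4·0.9996^0 = +0.000001
  k=1: (−1)^1·4.0000/(1)·0.0279^2·0.9996^2 = -0.003121
  k=2: (−1)^2·4.0000/(4)·0.0279^0·0.9996^4 = +0.998439
d^2_{0,0}(3.0857) = +0.000001 -0.003121 +0.998439 = +0.995319
Attach z-rotation phases: D = e^{-i(0)(3.1947)}·(+0.995319)·e^{-i(0)(0.4082)} = +0.995319+0.000000i

Re=0.9953 Im=0.0000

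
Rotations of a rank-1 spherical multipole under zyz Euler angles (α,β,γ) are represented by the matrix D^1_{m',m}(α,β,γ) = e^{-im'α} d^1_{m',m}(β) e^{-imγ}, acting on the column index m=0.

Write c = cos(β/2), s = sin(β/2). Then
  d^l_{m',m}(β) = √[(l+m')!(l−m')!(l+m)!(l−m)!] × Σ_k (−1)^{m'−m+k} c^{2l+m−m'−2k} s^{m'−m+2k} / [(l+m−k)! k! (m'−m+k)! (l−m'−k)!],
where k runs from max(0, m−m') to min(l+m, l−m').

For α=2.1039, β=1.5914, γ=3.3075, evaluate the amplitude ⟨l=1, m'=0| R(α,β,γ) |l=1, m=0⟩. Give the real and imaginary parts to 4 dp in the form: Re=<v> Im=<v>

First d^1_{0,0}(β=1.5914), then the phase factors e^{-i(0)α} and e^{-i(0)γ}:
With c≡cos(β/2)=0.699785 and s≡sin(β/2)=0.714354, N=[1·1·1·1]^{1/2}=1.000000
k: max(0,(0)−(0))=0 … min(1+(0),1−(0))=1
  k=0: (−1)^0·1.0000/(1)·0.6998^2·0.7144^0 = +0.489699
  k=1: (−1)^1·1.0000/(1)·0.6998^0·0.7144^2 = -0.510301
d^1_{0,0}(1.5914) = +0.489699 -0.510301 = -0.020602
D = (+1.000000+0.000000i)·(-0.020602)·(+1.000000+0.000000i) = -0.020602+0.000000i

Re=-0.0206 Im=0.0000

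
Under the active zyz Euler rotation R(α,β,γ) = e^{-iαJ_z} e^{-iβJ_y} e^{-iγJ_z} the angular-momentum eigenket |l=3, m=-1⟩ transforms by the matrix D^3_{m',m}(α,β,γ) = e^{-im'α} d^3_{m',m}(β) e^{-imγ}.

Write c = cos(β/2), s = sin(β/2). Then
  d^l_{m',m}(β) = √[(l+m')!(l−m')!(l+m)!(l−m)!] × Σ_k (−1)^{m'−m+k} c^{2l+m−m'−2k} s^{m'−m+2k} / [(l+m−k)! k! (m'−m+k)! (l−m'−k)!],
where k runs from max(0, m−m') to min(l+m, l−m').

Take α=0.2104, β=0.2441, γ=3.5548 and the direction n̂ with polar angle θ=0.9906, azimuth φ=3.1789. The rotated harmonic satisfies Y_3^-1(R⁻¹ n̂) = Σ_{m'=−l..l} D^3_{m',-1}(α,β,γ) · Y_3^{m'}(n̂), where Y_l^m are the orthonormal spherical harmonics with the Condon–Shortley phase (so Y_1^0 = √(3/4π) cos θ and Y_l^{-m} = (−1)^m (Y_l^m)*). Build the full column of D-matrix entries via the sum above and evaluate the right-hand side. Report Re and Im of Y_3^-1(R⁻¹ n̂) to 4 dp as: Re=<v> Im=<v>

Need the full column D^3_{m',-1} for m'=−3..3 at α=0.2104, β=0.2441, γ=3.5548.
cos(β/2)=0.992561, sin(β/2)=0.121747
d^3_{-3,-1}: single k=2 term ⇒ +0.055718;  D = -0.027993-0.048175i
d^3_{-2,-1}: k∈[1..2] ⇒ +0.370890 -0.011160 = +0.359730;  D = -0.241707-0.266427i
d^3_{-1,-1}: k∈[0..2] ⇒ +0.956189 -0.115090 +0.001299 = +0.842398;  D = -0.683839-0.491933i
d^3_{0,-1}: k∈[0..2] ⇒ -0.406290 +0.018338 -0.000092 = -0.388043;  D = +0.355385+0.155818i
d^3_{1,-1}: k∈[0..2] ⇒ +0.086317 -0.001732 +0.000003 = +0.084589;  D = -0.082855-0.017038i
d^3_{2,-1}: k∈[0..1] ⇒ -0.011160 +0.000084 = -0.011076;  D = +0.011076-0.000084i
d^3_{3,-1}: single k=0 term ⇒ +0.000838;  D = -0.000818+0.000181i
Y_3^{m'}(θ=0.9906,φ=3.1789) and Σ D·Y over m':
  (-0.0280-0.0482i)·(-0.2426+0.0273i)  (-0.2417-0.2664i)·(+0.3908-0.0292i)  (-0.6838-0.4919i)·(-0.1357+0.0051i)  (+0.3554+0.1558i)·(-0.3063+0.0000i)  (-0.0829-0.0170i)·(+0.1357+0.0051i)  (+0.0111-0.0001i)·(+0.3908+0.0292i)  (-0.0008+0.0002i)·(+0.2426+0.0273i)
Y_3^-1(R⁻¹ n̂) = -0.114719-0.072976i

Re=-0.1147 Im=-0.0730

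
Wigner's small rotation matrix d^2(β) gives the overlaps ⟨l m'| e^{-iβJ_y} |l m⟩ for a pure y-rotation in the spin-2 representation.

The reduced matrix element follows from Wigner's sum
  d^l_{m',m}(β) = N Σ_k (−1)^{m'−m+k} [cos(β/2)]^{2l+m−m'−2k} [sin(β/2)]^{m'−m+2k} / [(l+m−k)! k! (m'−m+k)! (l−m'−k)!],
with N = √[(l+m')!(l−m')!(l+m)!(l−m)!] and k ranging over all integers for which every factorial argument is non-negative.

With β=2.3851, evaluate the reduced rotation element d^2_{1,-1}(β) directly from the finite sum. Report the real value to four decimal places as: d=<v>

d^2_{1,-1}(β=2.3851) via Wigner's sum:
With c≡cos(β/2)=0.369291 and s≡sin(β/2)=0.929314, N=[6·1·1·6]^{1/2}=6.000000
The bounds max(0,m−m')=0 and min(l+m,l−m')=1 give 2 terms
  k=0: (−1)^2·6.0000/(2)·0.3693^2·0.9293^2 = +0.353333
  k=1: (−1)^3·6.0000/(6)·0.3693^0·0.9293^4 = -0.745846
d^2_{1,-1}(2.3851) = +0.353333 -0.745846 = -0.392513

d=-0.3925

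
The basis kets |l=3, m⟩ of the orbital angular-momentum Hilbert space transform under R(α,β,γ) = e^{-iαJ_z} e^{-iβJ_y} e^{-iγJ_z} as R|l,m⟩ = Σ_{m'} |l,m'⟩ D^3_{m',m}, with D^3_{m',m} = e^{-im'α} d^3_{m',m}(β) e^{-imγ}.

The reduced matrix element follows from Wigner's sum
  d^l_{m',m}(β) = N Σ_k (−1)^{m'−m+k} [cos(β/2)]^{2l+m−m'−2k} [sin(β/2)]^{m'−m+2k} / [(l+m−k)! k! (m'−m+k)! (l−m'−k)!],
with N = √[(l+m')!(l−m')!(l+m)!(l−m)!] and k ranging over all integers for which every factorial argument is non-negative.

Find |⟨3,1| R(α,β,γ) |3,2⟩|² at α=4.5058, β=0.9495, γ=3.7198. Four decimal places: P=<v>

Split into d^3_{1,2}(β=0.9495) × two z-phases.
Half-angle: c=0.889407, s=0.457116. N=√(24·2·120·1)=75.894664
Admissible k: 1..2 (factorial args all ≥0)
  k=1: (−1)^0·75.8947/(24)·0.8894^5·0.4571^1 = +0.804506
  k=2: (−1)^1·75.8947/(12)·0.8894^3·0.4571^3 = -0.425022
d^3_{1,2}(0.9495) = +0.804506 -0.425022 = +0.379484
|D^3_{1,2}|² = |d^3_{1,2}(β)|² = (+0.379484)² = 0.144008 (the z-rotation phases have unit modulus)

P=0.1440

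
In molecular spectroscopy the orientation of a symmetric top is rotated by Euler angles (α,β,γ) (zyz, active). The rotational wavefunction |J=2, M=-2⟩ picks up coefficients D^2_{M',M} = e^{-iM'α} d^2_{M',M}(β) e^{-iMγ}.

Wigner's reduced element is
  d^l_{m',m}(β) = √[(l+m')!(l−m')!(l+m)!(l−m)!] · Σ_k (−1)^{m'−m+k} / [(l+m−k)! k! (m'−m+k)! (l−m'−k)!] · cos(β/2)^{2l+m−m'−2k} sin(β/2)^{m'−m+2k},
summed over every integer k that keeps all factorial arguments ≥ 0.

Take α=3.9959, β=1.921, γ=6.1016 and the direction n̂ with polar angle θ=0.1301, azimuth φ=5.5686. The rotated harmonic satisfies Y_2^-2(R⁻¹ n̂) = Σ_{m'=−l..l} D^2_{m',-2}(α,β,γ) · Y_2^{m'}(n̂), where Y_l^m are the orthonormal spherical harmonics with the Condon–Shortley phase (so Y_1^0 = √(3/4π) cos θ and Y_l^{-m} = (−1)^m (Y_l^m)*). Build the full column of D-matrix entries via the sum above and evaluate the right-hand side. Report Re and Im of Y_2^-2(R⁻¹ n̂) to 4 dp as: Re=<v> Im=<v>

Re=0.3402 Im=-0.0294

Need the full column D^2_{m',-2} for m'=−2..2 at α=3.9959, β=1.921, γ=6.1016.
cos(β/2)=0.573110, sin(β/2)=0.819478
d^2_{-2,-2}: single k=0 term ⇒ +0.107883;  D = +0.024106+0.105155i
d^2_{-1,-2}: single k=0 term ⇒ -0.308519;  D = +0.272051+0.145506i
d^2_{0,-2}: single k=0 term ⇒ +0.540290;  D = +0.505050-0.191933i
d^2_{1,-2}: single k=0 term ⇒ -0.630784;  D = +0.218259-0.591820i
d^2_{2,-2}: single k=0 term ⇒ +0.450972;  D = -0.216599-0.395551i
Y_2^{m'}(θ=0.1301,φ=5.5686) and Σ D·Y over m':
  (+0.0241+0.1052i)·(+0.0009+0.0064i)  (+0.2721+0.1455i)·(+0.0751+0.0651i)  (+0.5050-0.1919i)·(+0.6149+0.0000i)  (+0.2183-0.5918i)·(-0.0751+0.0651i)  (-0.2166-0.3956i)·(+0.0009-0.0064i)
Y_2^-2(R⁻¹ n̂) = +0.340238-0.029449i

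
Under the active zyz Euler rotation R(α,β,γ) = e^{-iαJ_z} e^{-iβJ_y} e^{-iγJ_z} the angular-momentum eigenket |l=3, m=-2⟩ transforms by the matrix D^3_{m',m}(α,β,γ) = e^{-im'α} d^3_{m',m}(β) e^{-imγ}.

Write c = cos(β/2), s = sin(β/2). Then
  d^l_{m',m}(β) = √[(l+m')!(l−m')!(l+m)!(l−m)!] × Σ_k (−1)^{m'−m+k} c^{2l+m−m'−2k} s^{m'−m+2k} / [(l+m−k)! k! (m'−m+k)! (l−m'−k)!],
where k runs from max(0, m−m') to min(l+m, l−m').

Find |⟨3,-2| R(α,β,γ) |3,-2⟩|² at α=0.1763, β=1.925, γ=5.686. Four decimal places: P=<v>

P=0.1052

First d^3_{-2,-2}(β=1.925), then the phase factors e^{-i(-2)α} and e^{-i(-2)γ}:
c=cos(1.925/2)=0.571470, s=sin(1.925/2)=0.820623; N=√[1·120·1·120]=120.000000
Admissible k: 0..1 (factorial args all ≥0)
  k=0: (−1)^0·120.0000/(120)·0.5715^6·0.8206^0 = +0.034831
  k=1: (−1)^1·120.0000/(24)·0.5715^4·0.8206^2 = -0.359113
d^3_{-2,-2}(1.925) = +0.034831 -0.359113 = -0.324283
|D^3_{-2,-2}|² = |d^3_{-2,-2}(β)|² = (-0.324283)² = 0.105159 (the z-rotation phases have unit modulus)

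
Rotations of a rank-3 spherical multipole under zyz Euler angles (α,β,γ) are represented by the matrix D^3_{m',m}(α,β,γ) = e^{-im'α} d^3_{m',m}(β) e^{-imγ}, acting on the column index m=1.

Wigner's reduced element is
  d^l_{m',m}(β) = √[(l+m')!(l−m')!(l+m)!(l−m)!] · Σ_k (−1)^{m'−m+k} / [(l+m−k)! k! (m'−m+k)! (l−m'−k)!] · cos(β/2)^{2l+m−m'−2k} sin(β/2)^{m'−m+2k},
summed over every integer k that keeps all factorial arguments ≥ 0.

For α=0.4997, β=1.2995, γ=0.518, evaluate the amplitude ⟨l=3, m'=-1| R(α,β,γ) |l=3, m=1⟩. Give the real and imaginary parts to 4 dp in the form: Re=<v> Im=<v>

Re=0.2522 Im=-0.0046

First d^3_{-1,1}(β=1.2995), then the phase factors e^{-i(-1)α} and e^{-i(1)γ}:
Half-angle: c=0.796235, s=0.604987. N=√(2·24·24·2)=48.000000
The bounds max(0,m−m')=2 and min(l+m,l−m')=4 give 3 terms
  k=2: (−1)^0·48.0000/(8)·0.7962^4·0.6050^2 = +0.882692
  k=3: (−1)^1·48.0000/(6)·0.7962^2·0.6050^4 = -0.679450
  k=4: (−1)^2·48.0000/(48)·0.7962^0·0.6050^6 = +0.049032
d^3_{-1,1}(1.2995) = +0.882692 -0.679450 +0.049032 = +0.252273
D = (+0.877726+0.479162i)·(+0.252273)·(+0.868811-0.495144i) = +0.252231-0.004616i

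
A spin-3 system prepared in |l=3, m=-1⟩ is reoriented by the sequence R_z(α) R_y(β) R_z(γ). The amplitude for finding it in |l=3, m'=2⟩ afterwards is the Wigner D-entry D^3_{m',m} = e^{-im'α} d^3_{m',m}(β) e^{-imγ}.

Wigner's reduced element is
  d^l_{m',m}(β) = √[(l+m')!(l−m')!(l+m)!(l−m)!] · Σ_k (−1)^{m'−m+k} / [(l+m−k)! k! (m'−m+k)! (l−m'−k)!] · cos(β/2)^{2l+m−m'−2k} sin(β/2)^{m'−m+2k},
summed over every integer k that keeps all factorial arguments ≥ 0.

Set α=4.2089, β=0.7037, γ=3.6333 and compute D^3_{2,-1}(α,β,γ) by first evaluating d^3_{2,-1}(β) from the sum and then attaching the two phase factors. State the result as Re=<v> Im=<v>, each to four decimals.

Re=-0.0144 Im=-0.1992

First d^3_{2,-1}(β=0.7037), then the phase factors e^{-i(2)α} and e^{-i(-1)γ}:
With c≡cos(β/2)=0.938737 and s≡sin(β/2)=0.344635, N=[120·1·2·24]^{1/2}=75.894664
k: max(0,(-1)−(2))=0 … min(3+(-1),3−(2))=1
  k=0: (−1)^3·75.8947/(12)·0.9387^3·0.3446^3 = -0.214161
  k=1: (−1)^4·75.8947/(24)·0.9387^1·0.3446^5 = +0.014432
d^3_{2,-1}(0.7037) = -0.214161 +0.014432 = -0.199728
Phases: e^{-i·(2)·4.2089}=-0.534417-0.845221i, e^{-i·(-1)·3.6333}=-0.881528-0.472132i ⇒ D=-0.014390-0.199209i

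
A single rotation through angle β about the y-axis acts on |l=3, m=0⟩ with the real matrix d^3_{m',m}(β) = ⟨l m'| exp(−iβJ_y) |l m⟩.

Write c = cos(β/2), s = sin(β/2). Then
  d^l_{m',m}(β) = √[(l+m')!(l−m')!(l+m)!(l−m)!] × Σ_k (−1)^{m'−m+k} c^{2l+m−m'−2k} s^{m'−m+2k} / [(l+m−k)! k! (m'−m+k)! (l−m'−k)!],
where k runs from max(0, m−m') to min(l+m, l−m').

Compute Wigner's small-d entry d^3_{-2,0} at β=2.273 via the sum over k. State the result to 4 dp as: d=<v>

d^3_{-2,0}(β=2.273) via Wigner's sum:
Half-angle: c=0.420772, s=0.907166. N=√(1·120·6·6)=65.726707
k∈{2,3} keeps every argument non-negative
  k=2: (−1)^0·65.7267/(12)·0.4208^4·0.9072^2 = +0.141294
  k=3: (−1)^1·65.7267/(12)·0.4208^2·0.9072^4 = -0.656753
d^3_{-2,0}(2.273) = +0.141294 -0.656753 = -0.515460

d=-0.5155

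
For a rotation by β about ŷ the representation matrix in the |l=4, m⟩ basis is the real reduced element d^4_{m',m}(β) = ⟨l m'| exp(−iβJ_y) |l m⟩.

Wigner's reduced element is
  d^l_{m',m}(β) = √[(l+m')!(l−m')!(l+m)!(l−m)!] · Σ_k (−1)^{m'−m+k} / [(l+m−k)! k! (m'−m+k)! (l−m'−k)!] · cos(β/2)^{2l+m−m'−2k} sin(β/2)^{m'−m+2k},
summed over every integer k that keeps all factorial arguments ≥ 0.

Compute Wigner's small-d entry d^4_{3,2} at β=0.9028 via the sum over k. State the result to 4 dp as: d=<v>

d^4_{3,2}(β=0.9028) via Wigner's sum:
With c≡cos(β/2)=0.899837 and s≡sin(β/2)=0.436226, N=[5040·1·720·2]^{1/2}=2693.993318
Admissible k: 0..1 (factorial args all ≥0)
  k=0: (−1)^1·2693.9933/(720)·0.8998^7·0.4362^1 = -0.779692
  k=1: (−1)^2·2693.9933/(240)·0.8998^5·0.4362^3 = +0.549717
d^4_{3,2}(0.9028) = -0.779692 +0.549717 = -0.229975

d=-0.2300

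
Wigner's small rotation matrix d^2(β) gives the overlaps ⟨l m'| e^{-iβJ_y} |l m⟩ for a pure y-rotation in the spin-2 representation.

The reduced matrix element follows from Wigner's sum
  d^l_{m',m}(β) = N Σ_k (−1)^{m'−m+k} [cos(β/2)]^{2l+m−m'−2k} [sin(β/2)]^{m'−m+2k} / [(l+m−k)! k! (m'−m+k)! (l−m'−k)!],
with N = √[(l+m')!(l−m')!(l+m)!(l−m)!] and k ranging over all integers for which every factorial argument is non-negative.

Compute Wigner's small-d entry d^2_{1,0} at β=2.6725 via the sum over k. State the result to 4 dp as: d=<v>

d=0.4939

d^2_{1,0}(β=2.6725) via Wigner's sum:
With c≡cos(β/2)=0.232402 and s≡sin(β/2)=0.972620, N=[6·1·2·2]^{1/2}=4.898979
k∈{0,1} keeps every argument non-negative
  k=0: (−1)^1·4.8990/(2)·0.2324^3·0.9726^1 = -0.029905
  k=1: (−1)^2·4.8990/(2)·0.2324^1·0.9726^3 = +0.523775
d^2_{1,0}(2.6725) = -0.029905 +0.523775 = +0.493870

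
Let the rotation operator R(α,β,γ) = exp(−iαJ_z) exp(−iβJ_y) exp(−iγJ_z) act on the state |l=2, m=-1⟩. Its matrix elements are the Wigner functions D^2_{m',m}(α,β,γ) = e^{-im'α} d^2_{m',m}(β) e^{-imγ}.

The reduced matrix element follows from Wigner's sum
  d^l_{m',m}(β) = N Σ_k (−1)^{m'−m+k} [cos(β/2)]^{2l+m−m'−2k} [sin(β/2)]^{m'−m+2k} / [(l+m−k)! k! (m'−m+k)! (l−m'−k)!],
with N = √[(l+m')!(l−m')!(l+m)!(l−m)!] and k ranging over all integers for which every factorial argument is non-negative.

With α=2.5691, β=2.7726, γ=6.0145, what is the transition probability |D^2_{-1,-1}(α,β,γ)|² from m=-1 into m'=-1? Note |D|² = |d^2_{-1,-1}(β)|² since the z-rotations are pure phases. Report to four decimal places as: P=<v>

Split into d^2_{-1,-1}(β=2.7726) × two z-phases.
With c≡cos(β/2)=0.183451 and s≡sin(β/2)=0.983029, N=[1·6·1·6]^{1/2}=6.000000
Admissible k: 0..1 (factorial args all ≥0)
  k=0: (−1)^0·6.0000/(6)·0.1835^4·0.9830^0 = +0.001133
  k=1: (−1)^1·6.0000/(2)·0.1835^2·0.9830^2 = -0.097565
d^2_{-1,-1}(2.7726) = +0.001133 -0.097565 = -0.096433
|D^2_{-1,-1}|² = |d^2_{-1,-1}(β)|² = (-0.096433)² = 0.009299 (the z-rotation phases have unit modulus)

P=0.0093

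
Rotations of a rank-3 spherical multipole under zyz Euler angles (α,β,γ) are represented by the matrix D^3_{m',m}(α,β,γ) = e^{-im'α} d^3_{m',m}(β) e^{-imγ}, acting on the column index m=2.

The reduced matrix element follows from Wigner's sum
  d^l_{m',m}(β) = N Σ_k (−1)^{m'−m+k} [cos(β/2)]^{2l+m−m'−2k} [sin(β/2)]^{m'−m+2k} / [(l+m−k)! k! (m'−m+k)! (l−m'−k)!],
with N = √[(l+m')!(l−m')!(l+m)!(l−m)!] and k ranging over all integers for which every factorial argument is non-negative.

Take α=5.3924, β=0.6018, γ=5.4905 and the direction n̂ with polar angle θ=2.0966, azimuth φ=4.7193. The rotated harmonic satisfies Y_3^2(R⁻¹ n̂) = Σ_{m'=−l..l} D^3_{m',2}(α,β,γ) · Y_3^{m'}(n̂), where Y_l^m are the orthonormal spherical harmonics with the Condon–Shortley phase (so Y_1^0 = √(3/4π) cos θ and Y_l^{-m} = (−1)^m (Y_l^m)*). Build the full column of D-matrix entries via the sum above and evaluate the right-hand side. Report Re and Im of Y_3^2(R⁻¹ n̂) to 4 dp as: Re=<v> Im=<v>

Re=-0.0284 Im=-0.0136

Need the full column D^3_{m',2} for m'=−3..3 at α=5.3924, β=0.6018, γ=5.4905.
cos(β/2)=0.955070, sin(β/2)=0.296380
d^3_{-3,2}: single k=5 term ⇒ +0.005350;  D = +0.002489-0.004736i
d^3_{-2,2}: k∈[4..5] ⇒ +0.035191 -0.000678 = +0.034514;  D = +0.033851-0.006728i
d^3_{-1,2}: k∈[3..4] ⇒ +0.143444 -0.006907 = +0.136537;  D = +0.104904+0.087393i
d^3_{0,2}: k∈[2..3] ⇒ +0.400312 -0.038550 = +0.361762;  D = -0.005272+0.361724i
d^3_{1,2}: k∈[1..2] ⇒ +0.744775 -0.143444 = +0.601331;  D = -0.473035+0.371263i
d^3_{2,2}: k∈[0..1] ⇒ +0.758947 -0.365434 = +0.393514;  D = -0.383564-0.087929i
d^3_{3,2}: single k=0 term ⇒ -0.576900;  D = +0.253351+0.518293i
Y_3^{m'}(θ=2.0966,φ=4.7193) and Σ D·Y over m':
  (+0.0025-0.0047i)·(-0.0056-0.2699i)  (+0.0339-0.0067i)·(+0.3837-0.0053i)  (+0.1049+0.0874i)·(+0.0005+0.0726i)  (-0.0053+0.3617i)·(+0.3260+0.0000i)  (-0.4730+0.3713i)·(-0.0005+0.0726i)  (-0.3836-0.0879i)·(+0.3837+0.0053i)  (+0.2534+0.5183i)·(+0.0056-0.2699i)
Y_3^2(R⁻¹ n̂) = -0.028442-0.013591i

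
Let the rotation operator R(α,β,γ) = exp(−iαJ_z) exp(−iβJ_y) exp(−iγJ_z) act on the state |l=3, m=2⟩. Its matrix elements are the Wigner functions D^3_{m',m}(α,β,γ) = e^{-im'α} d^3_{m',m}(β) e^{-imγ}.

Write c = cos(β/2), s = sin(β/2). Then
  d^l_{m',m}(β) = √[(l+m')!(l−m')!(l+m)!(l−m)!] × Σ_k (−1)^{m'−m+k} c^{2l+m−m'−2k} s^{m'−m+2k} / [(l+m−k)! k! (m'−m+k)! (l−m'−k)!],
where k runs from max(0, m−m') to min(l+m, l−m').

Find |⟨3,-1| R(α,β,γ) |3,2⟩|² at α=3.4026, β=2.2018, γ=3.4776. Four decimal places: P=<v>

D^3_{-1,2}(3.4026,2.2018,3.4776) = e^{-i·-1·3.4026}·d^3_{-1,2}(2.2018)·e^{-i·2·3.4776}. Compute d first:
With c≡cos(β/2)=0.452794 and s≡sin(β/2)=0.891615, N=[2·24·120·1]^{1/2}=75.894664
The bounds max(0,m−m')=3 and min(l+m,l−m')=4 give 2 terms
  k=3: (−1)^0·75.8947/(12)·0.4528^3·0.8916^3 = +0.416164
  k=4: (−1)^1·75.8947/(24)·0.4528^1·0.8916^5 = -0.806841
d^3_{-1,2}(2.2018) = +0.416164 -0.806841 = -0.390677
|D^3_{-1,2}|² = |d^3_{-1,2}(β)|² = (-0.390677)² = 0.152629 (the z-rotation phases have unit modulus)

P=0.1526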